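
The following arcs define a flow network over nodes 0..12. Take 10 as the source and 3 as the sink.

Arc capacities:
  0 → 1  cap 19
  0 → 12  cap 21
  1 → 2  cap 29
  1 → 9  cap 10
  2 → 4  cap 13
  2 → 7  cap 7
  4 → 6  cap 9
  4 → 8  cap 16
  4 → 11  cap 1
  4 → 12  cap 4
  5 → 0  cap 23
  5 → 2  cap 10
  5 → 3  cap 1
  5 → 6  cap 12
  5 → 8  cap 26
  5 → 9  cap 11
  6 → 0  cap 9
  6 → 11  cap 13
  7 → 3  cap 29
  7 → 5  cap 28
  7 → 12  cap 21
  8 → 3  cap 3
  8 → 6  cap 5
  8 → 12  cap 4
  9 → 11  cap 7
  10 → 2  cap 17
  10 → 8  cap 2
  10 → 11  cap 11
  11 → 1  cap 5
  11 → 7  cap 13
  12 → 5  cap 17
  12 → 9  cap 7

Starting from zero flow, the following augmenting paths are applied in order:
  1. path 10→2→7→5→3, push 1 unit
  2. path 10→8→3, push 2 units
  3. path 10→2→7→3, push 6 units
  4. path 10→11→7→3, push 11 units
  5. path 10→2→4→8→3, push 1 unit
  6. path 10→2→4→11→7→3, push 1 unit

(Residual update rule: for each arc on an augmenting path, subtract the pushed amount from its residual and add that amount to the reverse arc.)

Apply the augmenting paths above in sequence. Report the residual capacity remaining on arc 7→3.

Residual capacity of (7,3): 11

after path 1 (10→2→7→5→3, push 1): res(7,3)=29
after path 2 (10→8→3, push 2): res(7,3)=29
after path 3 (10→2→7→3, push 6): res(7,3)=23
after path 4 (10→11→7→3, push 11): res(7,3)=12
after path 5 (10→2→4→8→3, push 1): res(7,3)=12
after path 6 (10→2→4→11→7→3, push 1): res(7,3)=11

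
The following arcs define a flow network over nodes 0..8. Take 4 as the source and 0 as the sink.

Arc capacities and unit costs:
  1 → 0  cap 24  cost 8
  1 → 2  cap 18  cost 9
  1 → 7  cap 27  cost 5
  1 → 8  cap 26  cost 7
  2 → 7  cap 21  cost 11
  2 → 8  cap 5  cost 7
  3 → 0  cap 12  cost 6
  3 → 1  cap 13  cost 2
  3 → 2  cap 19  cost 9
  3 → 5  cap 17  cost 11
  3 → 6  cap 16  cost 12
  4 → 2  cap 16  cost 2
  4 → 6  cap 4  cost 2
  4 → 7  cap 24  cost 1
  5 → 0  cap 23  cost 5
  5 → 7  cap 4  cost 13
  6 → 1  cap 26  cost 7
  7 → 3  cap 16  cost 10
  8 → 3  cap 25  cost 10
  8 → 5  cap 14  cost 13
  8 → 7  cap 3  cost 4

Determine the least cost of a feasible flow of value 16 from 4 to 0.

shortest-cost path #1: 4→6→1→0 push 4 @ unit cost 17 (adds 68)
shortest-cost path #2: 4→7→3→0 push 12 @ unit cost 17 (adds 204)
total cost = 272

Minimum cost for 16 units: 272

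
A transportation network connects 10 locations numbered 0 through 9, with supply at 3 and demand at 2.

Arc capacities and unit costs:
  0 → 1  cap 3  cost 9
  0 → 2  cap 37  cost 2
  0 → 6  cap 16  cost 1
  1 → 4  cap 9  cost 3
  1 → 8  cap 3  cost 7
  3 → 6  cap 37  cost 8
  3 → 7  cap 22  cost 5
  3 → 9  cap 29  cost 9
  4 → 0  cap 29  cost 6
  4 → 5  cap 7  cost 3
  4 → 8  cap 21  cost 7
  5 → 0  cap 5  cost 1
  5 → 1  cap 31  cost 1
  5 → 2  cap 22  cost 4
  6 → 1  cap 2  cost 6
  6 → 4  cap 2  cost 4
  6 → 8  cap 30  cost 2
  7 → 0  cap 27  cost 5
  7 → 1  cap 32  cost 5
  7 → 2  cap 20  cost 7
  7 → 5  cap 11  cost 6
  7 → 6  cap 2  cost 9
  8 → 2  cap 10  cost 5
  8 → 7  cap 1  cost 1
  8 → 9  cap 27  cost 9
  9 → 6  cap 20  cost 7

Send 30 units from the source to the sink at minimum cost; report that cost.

shortest-cost path #1: 3→7→2 push 20 @ unit cost 12 (adds 240)
shortest-cost path #2: 3→7→0→2 push 2 @ unit cost 12 (adds 24)
shortest-cost path #3: 3→6→8→2 push 8 @ unit cost 15 (adds 120)
total cost = 384

Minimum cost for 30 units: 384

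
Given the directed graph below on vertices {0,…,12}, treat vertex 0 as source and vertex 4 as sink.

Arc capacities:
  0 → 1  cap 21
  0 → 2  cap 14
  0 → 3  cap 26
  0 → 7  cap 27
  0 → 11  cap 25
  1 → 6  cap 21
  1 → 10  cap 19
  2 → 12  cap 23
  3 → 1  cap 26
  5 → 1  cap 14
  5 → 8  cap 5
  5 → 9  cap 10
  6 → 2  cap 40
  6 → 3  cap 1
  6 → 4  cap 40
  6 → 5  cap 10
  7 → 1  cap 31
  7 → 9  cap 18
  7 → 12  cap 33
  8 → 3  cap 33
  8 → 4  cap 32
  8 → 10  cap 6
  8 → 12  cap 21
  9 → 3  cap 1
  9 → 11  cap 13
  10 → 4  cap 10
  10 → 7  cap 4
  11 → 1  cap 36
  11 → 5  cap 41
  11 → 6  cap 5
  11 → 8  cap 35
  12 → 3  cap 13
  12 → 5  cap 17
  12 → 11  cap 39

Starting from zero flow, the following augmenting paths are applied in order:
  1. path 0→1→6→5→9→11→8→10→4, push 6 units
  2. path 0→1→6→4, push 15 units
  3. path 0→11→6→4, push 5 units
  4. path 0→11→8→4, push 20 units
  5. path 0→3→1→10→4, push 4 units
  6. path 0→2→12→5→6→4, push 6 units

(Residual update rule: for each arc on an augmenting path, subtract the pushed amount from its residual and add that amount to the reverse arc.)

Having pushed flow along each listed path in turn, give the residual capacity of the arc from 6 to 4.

after path 1 (0→1→6→5→9→11→8→10→4, push 6): res(6,4)=40
after path 2 (0→1→6→4, push 15): res(6,4)=25
after path 3 (0→11→6→4, push 5): res(6,4)=20
after path 4 (0→11→8→4, push 20): res(6,4)=20
after path 5 (0→3→1→10→4, push 4): res(6,4)=20
after path 6 (0→2→12→5→6→4, push 6): res(6,4)=14

Residual capacity of (6,4): 14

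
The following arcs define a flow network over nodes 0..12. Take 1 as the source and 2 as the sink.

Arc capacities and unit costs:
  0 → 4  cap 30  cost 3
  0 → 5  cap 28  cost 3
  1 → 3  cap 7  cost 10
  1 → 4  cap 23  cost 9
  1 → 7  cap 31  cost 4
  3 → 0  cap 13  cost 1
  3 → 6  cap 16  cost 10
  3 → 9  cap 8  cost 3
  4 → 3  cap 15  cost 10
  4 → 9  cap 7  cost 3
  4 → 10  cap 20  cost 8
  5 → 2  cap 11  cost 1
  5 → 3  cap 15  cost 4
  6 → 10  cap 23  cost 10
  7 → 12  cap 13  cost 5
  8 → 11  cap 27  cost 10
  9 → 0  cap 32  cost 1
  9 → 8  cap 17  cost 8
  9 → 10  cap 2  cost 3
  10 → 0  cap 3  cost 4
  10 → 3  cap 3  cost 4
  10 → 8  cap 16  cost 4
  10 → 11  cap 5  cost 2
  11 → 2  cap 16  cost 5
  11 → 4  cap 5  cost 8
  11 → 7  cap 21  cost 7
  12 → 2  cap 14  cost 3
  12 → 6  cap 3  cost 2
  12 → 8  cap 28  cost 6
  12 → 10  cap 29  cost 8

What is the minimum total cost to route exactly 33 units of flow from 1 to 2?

shortest-cost path #1: 1→7→12→2 push 13 @ unit cost 12 (adds 156)
shortest-cost path #2: 1→3→0→5→2 push 7 @ unit cost 15 (adds 105)
shortest-cost path #3: 1→4→9→0→5→2 push 4 @ unit cost 17 (adds 68)
shortest-cost path #4: 1→4→9→10→11→2 push 2 @ unit cost 22 (adds 44)
shortest-cost path #5: 1→4→10→11→2 push 3 @ unit cost 24 (adds 72)
shortest-cost path #6: 1→4→9→8→11→2 push 1 @ unit cost 35 (adds 35)
shortest-cost path #7: 1→4→10→8→11→2 push 3 @ unit cost 36 (adds 108)
total cost = 588

Minimum cost for 33 units: 588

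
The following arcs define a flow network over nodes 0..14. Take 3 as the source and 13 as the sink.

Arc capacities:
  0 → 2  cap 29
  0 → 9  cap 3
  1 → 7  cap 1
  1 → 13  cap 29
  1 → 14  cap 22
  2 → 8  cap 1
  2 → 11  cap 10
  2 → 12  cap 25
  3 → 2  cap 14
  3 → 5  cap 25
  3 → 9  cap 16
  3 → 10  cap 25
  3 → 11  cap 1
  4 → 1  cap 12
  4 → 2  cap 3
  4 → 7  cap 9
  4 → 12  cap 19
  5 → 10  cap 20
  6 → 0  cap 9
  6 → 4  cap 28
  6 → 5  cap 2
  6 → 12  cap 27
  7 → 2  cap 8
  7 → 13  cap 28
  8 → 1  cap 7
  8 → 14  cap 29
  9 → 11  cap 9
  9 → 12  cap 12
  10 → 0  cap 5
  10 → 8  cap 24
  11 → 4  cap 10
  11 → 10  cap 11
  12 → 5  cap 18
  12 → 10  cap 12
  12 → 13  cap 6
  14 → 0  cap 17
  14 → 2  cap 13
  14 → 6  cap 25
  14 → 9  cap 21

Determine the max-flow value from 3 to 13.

augment #1: 3→2→12→13 bottleneck 6, total now 6
augment #2: 3→2→8→1→13 bottleneck 1, total now 7
augment #3: 3→10→8→1→13 bottleneck 6, total now 13
augment #4: 3→11→4→1→13 bottleneck 1, total now 14
augment #5: 3→2→11→4→1→13 bottleneck 7, total now 21
augment #6: 3→9→11→4→1→13 bottleneck 2, total now 23
augment #7: 3→10→8→14→6→4→1→13 bottleneck 2, total now 25
augment #8: 3→10→8→14→6→4→7→13 bottleneck 9, total now 34

Maximum flow value: 34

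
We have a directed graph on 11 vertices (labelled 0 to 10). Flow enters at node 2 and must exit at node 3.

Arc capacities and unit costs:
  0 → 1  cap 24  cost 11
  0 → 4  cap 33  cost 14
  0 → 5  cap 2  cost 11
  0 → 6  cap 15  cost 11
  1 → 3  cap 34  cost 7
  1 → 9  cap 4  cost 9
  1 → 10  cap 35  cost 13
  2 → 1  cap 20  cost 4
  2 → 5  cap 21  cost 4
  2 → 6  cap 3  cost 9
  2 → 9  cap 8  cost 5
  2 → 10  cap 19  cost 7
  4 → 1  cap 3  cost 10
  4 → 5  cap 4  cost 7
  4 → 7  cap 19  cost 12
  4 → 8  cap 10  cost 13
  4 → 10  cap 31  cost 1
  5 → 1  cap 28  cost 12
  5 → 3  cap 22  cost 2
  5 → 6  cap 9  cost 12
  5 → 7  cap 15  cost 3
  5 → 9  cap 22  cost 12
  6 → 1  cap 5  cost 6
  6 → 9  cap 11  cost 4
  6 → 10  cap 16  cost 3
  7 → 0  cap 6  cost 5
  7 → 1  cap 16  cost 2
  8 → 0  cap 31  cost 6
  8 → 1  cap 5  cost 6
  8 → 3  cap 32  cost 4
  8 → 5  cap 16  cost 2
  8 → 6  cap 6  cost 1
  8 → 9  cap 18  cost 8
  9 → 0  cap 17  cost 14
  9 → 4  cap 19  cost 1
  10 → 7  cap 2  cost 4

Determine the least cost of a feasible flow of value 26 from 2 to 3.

Minimum cost for 26 units: 181

shortest-cost path #1: 2→5→3 push 21 @ unit cost 6 (adds 126)
shortest-cost path #2: 2→1→3 push 5 @ unit cost 11 (adds 55)
total cost = 181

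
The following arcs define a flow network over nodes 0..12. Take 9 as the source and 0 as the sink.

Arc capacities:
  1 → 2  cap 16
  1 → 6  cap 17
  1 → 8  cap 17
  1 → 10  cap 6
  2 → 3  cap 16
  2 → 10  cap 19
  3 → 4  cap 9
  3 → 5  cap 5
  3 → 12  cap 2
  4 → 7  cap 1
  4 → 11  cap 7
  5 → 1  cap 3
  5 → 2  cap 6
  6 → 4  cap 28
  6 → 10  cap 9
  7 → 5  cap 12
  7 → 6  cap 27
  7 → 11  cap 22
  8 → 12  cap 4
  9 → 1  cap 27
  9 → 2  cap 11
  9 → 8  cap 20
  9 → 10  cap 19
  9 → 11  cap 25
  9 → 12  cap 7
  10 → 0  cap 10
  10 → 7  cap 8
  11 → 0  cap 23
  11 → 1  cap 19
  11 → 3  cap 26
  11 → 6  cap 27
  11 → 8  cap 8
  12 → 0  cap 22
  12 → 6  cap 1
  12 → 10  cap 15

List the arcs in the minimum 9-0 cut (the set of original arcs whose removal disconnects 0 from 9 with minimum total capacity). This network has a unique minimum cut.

augment #1: 9→10→0 push 10
augment #2: 9→11→0 push 23
augment #3: 9→12→0 push 7
augment #4: 9→8→12→0 push 4
augment #5: 9→2→3→12→0 push 2
max flow = 46; residual-reachable set from 9 gives S-side
cut edges (S→T): {(3,12), (8,12), (9,12), (10,0), (11,0)} total cap 46

Min-cut arcs: {(3,12), (8,12), (9,12), (10,0), (11,0)} (total capacity 46)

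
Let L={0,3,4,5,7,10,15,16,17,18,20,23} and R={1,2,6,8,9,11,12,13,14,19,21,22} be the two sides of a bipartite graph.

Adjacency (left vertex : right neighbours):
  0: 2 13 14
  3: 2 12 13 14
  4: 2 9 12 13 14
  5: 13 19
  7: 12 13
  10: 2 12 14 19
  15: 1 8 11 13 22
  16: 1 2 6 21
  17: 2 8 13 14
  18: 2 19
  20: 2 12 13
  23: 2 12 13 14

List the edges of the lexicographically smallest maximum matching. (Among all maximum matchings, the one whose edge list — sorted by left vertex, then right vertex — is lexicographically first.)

Lex-smallest maximum matching: {(0,2), (3,12), (4,9), (5,13), (10,14), (15,1), (16,6), (17,8), (18,19)}

|M| = 9 (so the lex-smallest maximum matching has 9 edges)
process left vertices in ascending order; for each, take the smallest-labelled available neighbour that still permits 9 edges overall, or leave it unmatched if none does
lex-smallest matching: {0-2, 3-12, 4-9, 5-13, 10-14, 15-1, 16-6, 17-8, 18-19}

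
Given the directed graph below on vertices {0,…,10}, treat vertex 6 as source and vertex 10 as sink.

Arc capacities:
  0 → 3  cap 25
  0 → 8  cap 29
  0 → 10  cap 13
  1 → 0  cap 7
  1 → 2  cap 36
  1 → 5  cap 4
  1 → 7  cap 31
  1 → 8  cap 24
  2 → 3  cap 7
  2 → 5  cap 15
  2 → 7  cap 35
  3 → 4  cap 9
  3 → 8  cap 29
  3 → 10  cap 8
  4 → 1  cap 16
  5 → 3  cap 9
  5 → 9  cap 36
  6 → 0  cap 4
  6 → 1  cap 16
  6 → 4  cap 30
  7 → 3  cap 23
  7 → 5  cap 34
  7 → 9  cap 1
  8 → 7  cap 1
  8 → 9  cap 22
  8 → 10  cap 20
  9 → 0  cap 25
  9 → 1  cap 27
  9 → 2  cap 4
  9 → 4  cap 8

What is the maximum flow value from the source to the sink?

augment #1: 6→0→10 bottleneck 4, total now 4
augment #2: 6→1→0→10 bottleneck 7, total now 11
augment #3: 6→1→8→10 bottleneck 9, total now 20
augment #4: 6→4→1→8→10 bottleneck 11, total now 31
augment #5: 6→4→1→2→3→10 bottleneck 5, total now 36

Maximum flow value: 36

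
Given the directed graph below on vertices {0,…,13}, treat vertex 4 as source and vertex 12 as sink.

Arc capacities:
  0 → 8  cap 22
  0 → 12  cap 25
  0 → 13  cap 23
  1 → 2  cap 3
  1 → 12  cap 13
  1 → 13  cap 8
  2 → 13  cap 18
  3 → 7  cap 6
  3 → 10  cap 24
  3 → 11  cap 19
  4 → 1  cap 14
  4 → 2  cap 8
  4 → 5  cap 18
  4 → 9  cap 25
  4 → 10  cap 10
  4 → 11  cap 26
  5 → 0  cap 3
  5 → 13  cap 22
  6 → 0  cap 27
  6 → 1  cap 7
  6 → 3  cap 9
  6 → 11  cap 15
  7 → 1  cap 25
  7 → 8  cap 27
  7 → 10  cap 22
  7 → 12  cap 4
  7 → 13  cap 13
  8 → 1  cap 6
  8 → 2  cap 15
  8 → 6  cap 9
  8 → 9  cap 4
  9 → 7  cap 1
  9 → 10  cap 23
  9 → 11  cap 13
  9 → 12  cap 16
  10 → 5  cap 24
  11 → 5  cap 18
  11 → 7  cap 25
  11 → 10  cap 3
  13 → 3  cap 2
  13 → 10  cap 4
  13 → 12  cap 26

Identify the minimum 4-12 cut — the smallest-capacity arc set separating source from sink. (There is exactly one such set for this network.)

Min-cut arcs: {(1,12), (5,0), (7,12), (8,6), (9,12), (13,12)} (total capacity 71)

augment #1: 4→1→12 push 13
augment #2: 4→9→12 push 16
augment #3: 4→1→13→12 push 1
augment #4: 4→2→13→12 push 8
augment #5: 4→5→0→12 push 3
augment #6: 4→5→13→12 push 15
augment #7: 4→9→7→12 push 1
augment #8: 4→11→7→12 push 3
augment #9: 4→10→5→13→12 push 2
augment #10: 4→11→7→8→6→0→12 push 9
max flow = 71; residual-reachable set from 4 gives S-side
cut edges (S→T): {(1,12), (5,0), (7,12), (8,6), (9,12), (13,12)} total cap 71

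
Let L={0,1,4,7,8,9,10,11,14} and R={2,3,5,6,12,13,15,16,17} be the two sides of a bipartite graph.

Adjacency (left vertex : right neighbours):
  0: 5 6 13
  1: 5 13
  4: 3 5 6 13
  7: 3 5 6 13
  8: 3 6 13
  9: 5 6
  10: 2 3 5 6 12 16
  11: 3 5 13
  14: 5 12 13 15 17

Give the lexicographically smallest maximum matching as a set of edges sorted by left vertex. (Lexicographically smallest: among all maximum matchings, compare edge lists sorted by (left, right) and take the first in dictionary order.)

|M| = 6 (so the lex-smallest maximum matching has 6 edges)
process left vertices in ascending order; for each, take the smallest-labelled available neighbour that still permits 6 edges overall, or leave it unmatched if none does
lex-smallest matching: {0-5, 1-13, 4-3, 7-6, 10-2, 14-12}

Lex-smallest maximum matching: {(0,5), (1,13), (4,3), (7,6), (10,2), (14,12)}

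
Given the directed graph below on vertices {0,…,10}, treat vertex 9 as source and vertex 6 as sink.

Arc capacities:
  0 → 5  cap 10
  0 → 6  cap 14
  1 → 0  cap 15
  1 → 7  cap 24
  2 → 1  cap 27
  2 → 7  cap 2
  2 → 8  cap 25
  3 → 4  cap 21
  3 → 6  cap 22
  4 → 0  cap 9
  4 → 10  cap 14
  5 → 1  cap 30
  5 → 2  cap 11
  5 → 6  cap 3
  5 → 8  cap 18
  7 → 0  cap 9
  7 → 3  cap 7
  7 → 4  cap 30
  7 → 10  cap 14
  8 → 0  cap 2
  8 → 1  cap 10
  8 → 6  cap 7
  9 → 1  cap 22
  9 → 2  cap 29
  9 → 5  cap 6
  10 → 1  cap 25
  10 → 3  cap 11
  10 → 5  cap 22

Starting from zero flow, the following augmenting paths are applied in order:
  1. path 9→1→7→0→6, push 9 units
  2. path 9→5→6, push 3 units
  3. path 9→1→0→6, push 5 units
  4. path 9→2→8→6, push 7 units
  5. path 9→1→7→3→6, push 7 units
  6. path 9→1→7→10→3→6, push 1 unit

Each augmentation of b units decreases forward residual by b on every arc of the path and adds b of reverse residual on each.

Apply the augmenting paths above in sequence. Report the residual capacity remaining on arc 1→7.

after path 1 (9→1→7→0→6, push 9): res(1,7)=15
after path 2 (9→5→6, push 3): res(1,7)=15
after path 3 (9→1→0→6, push 5): res(1,7)=15
after path 4 (9→2→8→6, push 7): res(1,7)=15
after path 5 (9→1→7→3→6, push 7): res(1,7)=8
after path 6 (9→1→7→10→3→6, push 1): res(1,7)=7

Residual capacity of (1,7): 7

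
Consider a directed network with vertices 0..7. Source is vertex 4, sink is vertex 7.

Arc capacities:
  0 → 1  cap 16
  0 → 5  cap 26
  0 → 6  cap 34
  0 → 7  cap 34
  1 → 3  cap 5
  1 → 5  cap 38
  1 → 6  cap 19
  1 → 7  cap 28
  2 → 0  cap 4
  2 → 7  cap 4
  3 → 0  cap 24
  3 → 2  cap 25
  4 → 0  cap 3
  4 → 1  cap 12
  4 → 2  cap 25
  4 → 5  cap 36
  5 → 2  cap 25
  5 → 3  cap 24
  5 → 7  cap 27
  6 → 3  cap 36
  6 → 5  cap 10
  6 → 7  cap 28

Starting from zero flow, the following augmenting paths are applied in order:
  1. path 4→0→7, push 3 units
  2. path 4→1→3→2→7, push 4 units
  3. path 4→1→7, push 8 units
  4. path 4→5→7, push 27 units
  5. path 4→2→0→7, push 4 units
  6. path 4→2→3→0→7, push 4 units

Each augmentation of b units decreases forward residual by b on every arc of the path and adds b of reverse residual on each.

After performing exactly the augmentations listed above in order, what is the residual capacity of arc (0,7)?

Residual capacity of (0,7): 23

after path 1 (4→0→7, push 3): res(0,7)=31
after path 2 (4→1→3→2→7, push 4): res(0,7)=31
after path 3 (4→1→7, push 8): res(0,7)=31
after path 4 (4→5→7, push 27): res(0,7)=31
after path 5 (4→2→0→7, push 4): res(0,7)=27
after path 6 (4→2→3→0→7, push 4): res(0,7)=23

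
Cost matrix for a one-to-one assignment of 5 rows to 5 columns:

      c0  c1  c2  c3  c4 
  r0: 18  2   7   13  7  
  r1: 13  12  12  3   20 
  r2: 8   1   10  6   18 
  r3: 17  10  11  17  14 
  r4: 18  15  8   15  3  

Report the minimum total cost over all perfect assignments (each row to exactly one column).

optimal assignment: row0→col1 (cost 2), row1→col3 (cost 3), row2→col0 (cost 8), row3→col2 (cost 11), row4→col4 (cost 3)
total = 2 + 3 + 8 + 11 + 3 = 27

Minimum assignment cost: 27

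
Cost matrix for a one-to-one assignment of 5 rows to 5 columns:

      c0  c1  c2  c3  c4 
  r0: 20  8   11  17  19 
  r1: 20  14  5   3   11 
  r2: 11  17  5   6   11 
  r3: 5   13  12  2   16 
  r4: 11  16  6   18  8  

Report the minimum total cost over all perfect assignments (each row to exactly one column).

optimal assignment: row0→col1 (cost 8), row1→col3 (cost 3), row2→col2 (cost 5), row3→col0 (cost 5), row4→col4 (cost 8)
total = 8 + 3 + 5 + 5 + 8 = 29

Minimum assignment cost: 29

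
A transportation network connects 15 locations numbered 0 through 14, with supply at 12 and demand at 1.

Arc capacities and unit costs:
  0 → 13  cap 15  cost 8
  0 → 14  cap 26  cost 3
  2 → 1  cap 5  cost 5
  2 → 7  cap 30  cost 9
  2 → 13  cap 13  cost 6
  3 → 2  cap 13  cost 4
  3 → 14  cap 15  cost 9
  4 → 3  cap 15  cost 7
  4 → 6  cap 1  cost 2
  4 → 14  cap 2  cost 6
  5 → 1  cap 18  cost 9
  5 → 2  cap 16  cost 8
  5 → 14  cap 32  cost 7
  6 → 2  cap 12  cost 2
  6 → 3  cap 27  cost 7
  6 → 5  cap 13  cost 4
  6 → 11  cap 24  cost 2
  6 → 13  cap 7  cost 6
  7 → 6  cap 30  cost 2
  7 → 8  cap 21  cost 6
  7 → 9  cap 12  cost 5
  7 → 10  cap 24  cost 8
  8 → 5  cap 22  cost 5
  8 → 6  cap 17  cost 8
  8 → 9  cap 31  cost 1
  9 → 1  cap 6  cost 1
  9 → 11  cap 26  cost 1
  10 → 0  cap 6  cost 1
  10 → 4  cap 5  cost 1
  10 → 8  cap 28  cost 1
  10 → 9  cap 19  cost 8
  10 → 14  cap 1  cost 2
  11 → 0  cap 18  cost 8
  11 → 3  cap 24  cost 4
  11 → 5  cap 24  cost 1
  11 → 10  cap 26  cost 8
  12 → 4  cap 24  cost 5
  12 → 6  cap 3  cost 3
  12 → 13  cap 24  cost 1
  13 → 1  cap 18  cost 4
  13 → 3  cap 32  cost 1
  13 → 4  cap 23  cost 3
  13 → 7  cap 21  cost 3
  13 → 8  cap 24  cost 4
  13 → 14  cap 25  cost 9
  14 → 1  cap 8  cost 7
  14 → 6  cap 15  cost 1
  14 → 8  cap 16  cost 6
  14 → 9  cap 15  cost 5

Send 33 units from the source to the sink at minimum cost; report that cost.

Minimum cost for 33 units: 285

shortest-cost path #1: 12→13→1 push 18 @ unit cost 5 (adds 90)
shortest-cost path #2: 12→13→8→9→1 push 6 @ unit cost 7 (adds 42)
shortest-cost path #3: 12→6→2→1 push 3 @ unit cost 10 (adds 30)
shortest-cost path #4: 12→4→6→2→1 push 1 @ unit cost 14 (adds 14)
shortest-cost path #5: 12→4→14→1 push 2 @ unit cost 18 (adds 36)
shortest-cost path #6: 12→4→3→2→1 push 1 @ unit cost 21 (adds 21)
shortest-cost path #7: 12→4→3→2→6→11→5→1 push 2 @ unit cost 26 (adds 52)
total cost = 285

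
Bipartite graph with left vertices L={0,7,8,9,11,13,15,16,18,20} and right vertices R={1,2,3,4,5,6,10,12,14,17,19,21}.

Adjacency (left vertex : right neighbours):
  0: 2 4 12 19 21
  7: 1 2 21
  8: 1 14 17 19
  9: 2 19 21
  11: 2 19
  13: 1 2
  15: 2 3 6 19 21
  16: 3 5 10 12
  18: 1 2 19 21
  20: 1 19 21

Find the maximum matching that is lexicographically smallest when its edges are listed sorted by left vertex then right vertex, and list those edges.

|M| = 8 (so the lex-smallest maximum matching has 8 edges)
process left vertices in ascending order; for each, take the smallest-labelled available neighbour that still permits 8 edges overall, or leave it unmatched if none does
lex-smallest matching: {0-4, 7-1, 8-14, 9-2, 11-19, 15-3, 16-5, 18-21}

Lex-smallest maximum matching: {(0,4), (7,1), (8,14), (9,2), (11,19), (15,3), (16,5), (18,21)}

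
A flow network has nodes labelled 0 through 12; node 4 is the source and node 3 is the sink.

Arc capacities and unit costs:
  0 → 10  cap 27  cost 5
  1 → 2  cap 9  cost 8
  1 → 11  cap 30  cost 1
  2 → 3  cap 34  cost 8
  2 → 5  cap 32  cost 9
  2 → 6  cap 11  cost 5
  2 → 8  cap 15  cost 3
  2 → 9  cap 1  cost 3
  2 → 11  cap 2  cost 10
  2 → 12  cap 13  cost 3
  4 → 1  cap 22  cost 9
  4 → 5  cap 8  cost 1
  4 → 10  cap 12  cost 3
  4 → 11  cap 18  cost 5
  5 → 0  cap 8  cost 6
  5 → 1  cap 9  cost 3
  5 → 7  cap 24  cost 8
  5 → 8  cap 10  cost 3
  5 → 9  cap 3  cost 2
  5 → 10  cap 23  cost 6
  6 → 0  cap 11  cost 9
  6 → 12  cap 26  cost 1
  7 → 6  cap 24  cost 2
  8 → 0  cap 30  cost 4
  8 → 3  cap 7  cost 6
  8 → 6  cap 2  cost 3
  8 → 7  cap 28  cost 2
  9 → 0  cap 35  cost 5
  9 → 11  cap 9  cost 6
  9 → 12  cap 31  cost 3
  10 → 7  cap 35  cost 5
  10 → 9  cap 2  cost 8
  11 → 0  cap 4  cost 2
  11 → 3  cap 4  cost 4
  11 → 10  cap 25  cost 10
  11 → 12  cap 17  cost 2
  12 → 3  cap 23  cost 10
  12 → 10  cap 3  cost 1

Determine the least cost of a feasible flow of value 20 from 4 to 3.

shortest-cost path #1: 4→11→3 push 4 @ unit cost 9 (adds 36)
shortest-cost path #2: 4→5→8→3 push 7 @ unit cost 10 (adds 70)
shortest-cost path #3: 4→5→9→12→3 push 1 @ unit cost 16 (adds 16)
shortest-cost path #4: 4→11→12→3 push 8 @ unit cost 17 (adds 136)
total cost = 258

Minimum cost for 20 units: 258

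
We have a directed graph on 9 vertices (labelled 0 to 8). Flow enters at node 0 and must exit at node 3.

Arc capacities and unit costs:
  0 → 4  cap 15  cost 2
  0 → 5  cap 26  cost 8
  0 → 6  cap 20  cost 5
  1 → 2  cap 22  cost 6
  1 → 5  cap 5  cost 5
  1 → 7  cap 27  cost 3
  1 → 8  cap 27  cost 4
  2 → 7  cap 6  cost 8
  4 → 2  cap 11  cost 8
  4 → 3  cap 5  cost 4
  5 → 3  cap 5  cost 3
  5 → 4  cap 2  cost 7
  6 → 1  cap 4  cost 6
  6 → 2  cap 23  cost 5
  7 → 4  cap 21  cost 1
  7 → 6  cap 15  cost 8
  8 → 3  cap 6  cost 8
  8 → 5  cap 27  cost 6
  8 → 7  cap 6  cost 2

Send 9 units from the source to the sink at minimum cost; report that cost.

shortest-cost path #1: 0→4→3 push 5 @ unit cost 6 (adds 30)
shortest-cost path #2: 0→5→3 push 4 @ unit cost 11 (adds 44)
total cost = 74

Minimum cost for 9 units: 74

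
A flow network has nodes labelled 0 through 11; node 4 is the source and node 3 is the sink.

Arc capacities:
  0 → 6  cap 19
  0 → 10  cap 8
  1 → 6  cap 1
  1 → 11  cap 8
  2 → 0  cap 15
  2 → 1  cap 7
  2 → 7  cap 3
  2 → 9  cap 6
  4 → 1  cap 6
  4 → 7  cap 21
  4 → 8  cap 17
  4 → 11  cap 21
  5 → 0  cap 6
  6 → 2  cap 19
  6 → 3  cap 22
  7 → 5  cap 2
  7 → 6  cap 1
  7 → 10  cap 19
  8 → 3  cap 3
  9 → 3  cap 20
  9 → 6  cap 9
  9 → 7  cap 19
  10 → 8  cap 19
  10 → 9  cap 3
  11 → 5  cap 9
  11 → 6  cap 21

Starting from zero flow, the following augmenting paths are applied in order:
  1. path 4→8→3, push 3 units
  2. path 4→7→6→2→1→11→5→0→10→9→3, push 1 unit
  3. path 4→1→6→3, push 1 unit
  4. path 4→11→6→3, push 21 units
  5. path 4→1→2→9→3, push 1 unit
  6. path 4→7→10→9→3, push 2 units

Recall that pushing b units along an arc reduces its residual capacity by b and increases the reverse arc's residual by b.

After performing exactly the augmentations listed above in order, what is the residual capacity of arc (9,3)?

after path 1 (4→8→3, push 3): res(9,3)=20
after path 2 (4→7→6→2→1→11→5→0→10→9→3, push 1): res(9,3)=19
after path 3 (4→1→6→3, push 1): res(9,3)=19
after path 4 (4→11→6→3, push 21): res(9,3)=19
after path 5 (4→1→2→9→3, push 1): res(9,3)=18
after path 6 (4→7→10→9→3, push 2): res(9,3)=16

Residual capacity of (9,3): 16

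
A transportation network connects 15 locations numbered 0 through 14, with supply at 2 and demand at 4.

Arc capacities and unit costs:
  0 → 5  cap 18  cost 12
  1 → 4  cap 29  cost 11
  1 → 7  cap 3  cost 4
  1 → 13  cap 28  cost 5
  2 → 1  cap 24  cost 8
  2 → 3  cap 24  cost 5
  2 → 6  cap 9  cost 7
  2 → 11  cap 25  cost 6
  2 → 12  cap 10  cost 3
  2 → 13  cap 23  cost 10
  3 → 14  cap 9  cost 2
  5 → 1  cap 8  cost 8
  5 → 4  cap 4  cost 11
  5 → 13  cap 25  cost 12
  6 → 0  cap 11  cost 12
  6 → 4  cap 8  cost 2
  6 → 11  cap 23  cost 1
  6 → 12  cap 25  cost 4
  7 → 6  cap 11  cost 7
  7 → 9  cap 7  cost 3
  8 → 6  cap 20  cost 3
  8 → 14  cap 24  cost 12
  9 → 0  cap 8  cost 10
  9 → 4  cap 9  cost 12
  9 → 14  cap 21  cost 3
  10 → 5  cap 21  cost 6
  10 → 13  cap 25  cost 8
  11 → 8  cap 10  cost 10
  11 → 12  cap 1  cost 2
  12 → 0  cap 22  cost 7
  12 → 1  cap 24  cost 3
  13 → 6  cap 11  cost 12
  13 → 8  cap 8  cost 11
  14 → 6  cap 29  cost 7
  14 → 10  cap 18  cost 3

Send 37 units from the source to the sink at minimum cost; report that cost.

Minimum cost for 37 units: 603

shortest-cost path #1: 2→6→4 push 8 @ unit cost 9 (adds 72)
shortest-cost path #2: 2→12→1→4 push 10 @ unit cost 17 (adds 170)
shortest-cost path #3: 2→1→4 push 19 @ unit cost 19 (adds 361)
total cost = 603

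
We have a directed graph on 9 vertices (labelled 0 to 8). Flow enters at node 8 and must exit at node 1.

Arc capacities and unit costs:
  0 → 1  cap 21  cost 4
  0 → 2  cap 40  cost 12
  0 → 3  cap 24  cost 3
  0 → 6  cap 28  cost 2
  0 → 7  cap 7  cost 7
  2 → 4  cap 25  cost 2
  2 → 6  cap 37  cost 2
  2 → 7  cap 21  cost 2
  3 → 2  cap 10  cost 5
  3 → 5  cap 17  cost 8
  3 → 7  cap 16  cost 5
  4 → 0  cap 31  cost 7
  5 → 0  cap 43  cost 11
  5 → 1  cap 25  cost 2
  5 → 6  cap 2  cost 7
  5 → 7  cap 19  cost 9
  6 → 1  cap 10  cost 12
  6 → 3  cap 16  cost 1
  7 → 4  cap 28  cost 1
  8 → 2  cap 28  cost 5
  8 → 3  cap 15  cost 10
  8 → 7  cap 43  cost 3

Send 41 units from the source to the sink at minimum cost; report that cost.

shortest-cost path #1: 8→7→4→0→1 push 21 @ unit cost 15 (adds 315)
shortest-cost path #2: 8→2→6→3→5→1 push 16 @ unit cost 18 (adds 288)
shortest-cost path #3: 8→2→6→1 push 4 @ unit cost 19 (adds 76)
total cost = 679

Minimum cost for 41 units: 679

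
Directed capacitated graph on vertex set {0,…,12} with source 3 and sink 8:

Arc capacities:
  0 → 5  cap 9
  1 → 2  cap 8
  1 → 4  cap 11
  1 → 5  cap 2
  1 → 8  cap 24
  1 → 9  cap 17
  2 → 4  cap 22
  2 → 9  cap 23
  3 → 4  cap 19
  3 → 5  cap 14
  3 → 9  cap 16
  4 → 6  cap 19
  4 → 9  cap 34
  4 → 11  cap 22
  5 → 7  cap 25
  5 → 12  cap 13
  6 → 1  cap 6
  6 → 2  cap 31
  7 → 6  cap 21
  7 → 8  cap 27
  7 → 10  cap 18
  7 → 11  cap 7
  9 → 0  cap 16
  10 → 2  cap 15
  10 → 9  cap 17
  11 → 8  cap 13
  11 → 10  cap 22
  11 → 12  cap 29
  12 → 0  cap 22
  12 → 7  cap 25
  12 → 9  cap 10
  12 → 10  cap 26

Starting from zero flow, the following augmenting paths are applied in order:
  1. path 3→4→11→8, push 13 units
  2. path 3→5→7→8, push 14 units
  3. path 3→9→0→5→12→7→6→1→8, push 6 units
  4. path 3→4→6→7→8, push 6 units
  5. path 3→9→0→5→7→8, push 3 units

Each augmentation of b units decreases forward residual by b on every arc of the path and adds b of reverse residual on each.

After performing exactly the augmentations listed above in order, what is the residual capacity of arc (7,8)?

Residual capacity of (7,8): 4

after path 1 (3→4→11→8, push 13): res(7,8)=27
after path 2 (3→5→7→8, push 14): res(7,8)=13
after path 3 (3→9→0→5→12→7→6→1→8, push 6): res(7,8)=13
after path 4 (3→4→6→7→8, push 6): res(7,8)=7
after path 5 (3→9→0→5→7→8, push 3): res(7,8)=4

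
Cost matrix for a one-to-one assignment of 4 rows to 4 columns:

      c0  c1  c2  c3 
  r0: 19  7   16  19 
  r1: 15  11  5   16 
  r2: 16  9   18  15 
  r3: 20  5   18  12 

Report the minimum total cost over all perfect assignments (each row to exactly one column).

optimal assignment: row0→col1 (cost 7), row1→col2 (cost 5), row2→col0 (cost 16), row3→col3 (cost 12)
total = 7 + 5 + 16 + 12 = 40

Minimum assignment cost: 40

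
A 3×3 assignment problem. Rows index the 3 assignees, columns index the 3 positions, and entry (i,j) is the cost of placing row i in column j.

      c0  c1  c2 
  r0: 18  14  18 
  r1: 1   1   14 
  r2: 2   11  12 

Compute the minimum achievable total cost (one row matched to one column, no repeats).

optimal assignment: row0→col2 (cost 18), row1→col1 (cost 1), row2→col0 (cost 2)
total = 18 + 1 + 2 = 21

Minimum assignment cost: 21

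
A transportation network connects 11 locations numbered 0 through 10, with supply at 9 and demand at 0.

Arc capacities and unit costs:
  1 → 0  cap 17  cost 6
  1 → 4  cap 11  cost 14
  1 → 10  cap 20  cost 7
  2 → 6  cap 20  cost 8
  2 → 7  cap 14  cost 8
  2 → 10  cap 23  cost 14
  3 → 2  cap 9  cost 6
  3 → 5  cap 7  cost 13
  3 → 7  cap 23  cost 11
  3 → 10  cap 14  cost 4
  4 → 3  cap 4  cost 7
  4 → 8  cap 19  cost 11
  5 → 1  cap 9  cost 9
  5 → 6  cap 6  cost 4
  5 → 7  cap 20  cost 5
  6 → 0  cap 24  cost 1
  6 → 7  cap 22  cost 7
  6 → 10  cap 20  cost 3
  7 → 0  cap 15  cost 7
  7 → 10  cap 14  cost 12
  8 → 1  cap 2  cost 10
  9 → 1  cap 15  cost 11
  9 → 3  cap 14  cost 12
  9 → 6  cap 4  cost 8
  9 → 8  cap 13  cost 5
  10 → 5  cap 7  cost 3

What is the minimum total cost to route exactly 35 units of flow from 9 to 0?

shortest-cost path #1: 9→6→0 push 4 @ unit cost 9 (adds 36)
shortest-cost path #2: 9→1→0 push 15 @ unit cost 17 (adds 255)
shortest-cost path #3: 9→8→1→0 push 2 @ unit cost 21 (adds 42)
shortest-cost path #4: 9→3→10→5→6→0 push 6 @ unit cost 24 (adds 144)
shortest-cost path #5: 9→3→2→6→0 push 8 @ unit cost 27 (adds 216)
total cost = 693

Minimum cost for 35 units: 693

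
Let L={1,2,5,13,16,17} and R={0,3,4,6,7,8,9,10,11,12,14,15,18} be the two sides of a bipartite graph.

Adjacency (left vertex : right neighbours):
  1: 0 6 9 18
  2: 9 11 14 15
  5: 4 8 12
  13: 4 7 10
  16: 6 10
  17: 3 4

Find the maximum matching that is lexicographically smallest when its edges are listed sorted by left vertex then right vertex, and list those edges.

|M| = 6 (so the lex-smallest maximum matching has 6 edges)
process left vertices in ascending order; for each, take the smallest-labelled available neighbour that still permits 6 edges overall, or leave it unmatched if none does
lex-smallest matching: {1-0, 2-9, 5-4, 13-7, 16-6, 17-3}

Lex-smallest maximum matching: {(1,0), (2,9), (5,4), (13,7), (16,6), (17,3)}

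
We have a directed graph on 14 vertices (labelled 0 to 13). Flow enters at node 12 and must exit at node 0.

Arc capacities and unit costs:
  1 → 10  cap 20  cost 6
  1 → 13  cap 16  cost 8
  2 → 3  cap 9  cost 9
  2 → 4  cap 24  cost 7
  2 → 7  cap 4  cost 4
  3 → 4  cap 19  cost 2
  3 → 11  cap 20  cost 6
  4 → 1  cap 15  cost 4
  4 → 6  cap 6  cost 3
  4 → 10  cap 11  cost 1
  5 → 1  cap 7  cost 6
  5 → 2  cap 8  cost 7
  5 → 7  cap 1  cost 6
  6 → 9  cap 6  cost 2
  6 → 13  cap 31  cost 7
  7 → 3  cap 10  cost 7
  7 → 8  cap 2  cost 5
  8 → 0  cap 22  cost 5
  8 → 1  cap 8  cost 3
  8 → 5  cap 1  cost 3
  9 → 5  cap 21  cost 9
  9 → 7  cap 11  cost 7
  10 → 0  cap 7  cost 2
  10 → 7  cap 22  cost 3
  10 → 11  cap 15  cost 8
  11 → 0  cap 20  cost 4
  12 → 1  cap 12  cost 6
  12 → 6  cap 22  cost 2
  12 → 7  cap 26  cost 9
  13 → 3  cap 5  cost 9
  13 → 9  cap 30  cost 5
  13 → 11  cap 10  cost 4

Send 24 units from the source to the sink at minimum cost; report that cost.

shortest-cost path #1: 12→1→10→0 push 7 @ unit cost 14 (adds 98)
shortest-cost path #2: 12→6→13→11→0 push 10 @ unit cost 17 (adds 170)
shortest-cost path #3: 12→7→8→0 push 2 @ unit cost 19 (adds 38)
shortest-cost path #4: 12→1→10→11→0 push 5 @ unit cost 24 (adds 120)
total cost = 426

Minimum cost for 24 units: 426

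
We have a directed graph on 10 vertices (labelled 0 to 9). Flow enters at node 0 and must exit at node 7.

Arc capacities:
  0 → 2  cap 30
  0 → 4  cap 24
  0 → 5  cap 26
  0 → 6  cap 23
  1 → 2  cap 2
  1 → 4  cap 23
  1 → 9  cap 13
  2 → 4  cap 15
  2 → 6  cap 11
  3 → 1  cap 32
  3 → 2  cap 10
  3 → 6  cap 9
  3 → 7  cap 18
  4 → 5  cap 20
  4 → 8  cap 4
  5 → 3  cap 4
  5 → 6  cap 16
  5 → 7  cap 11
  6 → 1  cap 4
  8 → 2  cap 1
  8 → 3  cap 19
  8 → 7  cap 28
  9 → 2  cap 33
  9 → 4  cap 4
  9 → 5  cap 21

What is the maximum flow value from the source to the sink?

Maximum flow value: 19

augment #1: 0→5→7 bottleneck 11, total now 11
augment #2: 0→4→8→7 bottleneck 4, total now 15
augment #3: 0→5→3→7 bottleneck 4, total now 19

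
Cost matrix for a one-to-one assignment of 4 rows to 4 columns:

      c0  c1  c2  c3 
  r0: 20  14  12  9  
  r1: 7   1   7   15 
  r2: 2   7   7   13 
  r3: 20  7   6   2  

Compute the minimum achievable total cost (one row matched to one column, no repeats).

Minimum assignment cost: 17

optimal assignment: row0→col2 (cost 12), row1→col1 (cost 1), row2→col0 (cost 2), row3→col3 (cost 2)
total = 12 + 1 + 2 + 2 = 17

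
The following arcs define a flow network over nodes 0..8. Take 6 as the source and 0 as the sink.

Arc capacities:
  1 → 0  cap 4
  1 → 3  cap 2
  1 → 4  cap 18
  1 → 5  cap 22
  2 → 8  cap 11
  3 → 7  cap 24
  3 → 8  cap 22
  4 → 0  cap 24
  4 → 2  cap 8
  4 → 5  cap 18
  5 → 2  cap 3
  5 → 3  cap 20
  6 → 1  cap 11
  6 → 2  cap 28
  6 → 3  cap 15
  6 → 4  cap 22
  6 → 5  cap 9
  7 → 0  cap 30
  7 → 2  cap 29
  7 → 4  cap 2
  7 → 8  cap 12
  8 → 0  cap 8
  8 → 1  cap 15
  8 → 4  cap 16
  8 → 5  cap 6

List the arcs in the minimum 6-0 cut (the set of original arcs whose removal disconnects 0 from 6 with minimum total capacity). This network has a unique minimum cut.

Min-cut arcs: {(1,0), (3,7), (4,0), (8,0)} (total capacity 60)

augment #1: 6→1→0 push 4
augment #2: 6→4→0 push 22
augment #3: 6→1→4→0 push 2
augment #4: 6→2→8→0 push 8
augment #5: 6→3→7→0 push 15
augment #6: 6→1→3→7→0 push 2
augment #7: 6→5→3→7→0 push 7
max flow = 60; residual-reachable set from 6 gives S-side
cut edges (S→T): {(1,0), (3,7), (4,0), (8,0)} total cap 60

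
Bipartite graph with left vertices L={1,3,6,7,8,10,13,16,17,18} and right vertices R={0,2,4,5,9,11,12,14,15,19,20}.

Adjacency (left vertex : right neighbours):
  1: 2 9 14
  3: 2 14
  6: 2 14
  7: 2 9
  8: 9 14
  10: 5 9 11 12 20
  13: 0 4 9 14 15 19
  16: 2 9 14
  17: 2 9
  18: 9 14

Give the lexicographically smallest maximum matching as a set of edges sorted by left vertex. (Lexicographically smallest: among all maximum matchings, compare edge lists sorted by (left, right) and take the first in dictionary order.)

Lex-smallest maximum matching: {(1,2), (3,14), (7,9), (10,5), (13,0)}

|M| = 5 (so the lex-smallest maximum matching has 5 edges)
process left vertices in ascending order; for each, take the smallest-labelled available neighbour that still permits 5 edges overall, or leave it unmatched if none does
lex-smallest matching: {1-2, 3-14, 7-9, 10-5, 13-0}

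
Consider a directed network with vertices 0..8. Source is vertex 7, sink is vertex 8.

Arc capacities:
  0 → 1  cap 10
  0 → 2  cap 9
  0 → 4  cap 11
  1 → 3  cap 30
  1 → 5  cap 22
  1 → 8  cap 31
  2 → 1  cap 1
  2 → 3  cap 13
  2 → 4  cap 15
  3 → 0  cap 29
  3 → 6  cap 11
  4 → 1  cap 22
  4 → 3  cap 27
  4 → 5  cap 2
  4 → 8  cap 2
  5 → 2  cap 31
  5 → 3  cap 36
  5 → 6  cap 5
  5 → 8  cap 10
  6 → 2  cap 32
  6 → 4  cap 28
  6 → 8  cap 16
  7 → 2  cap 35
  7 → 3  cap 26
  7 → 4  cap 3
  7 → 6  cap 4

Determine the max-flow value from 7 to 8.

augment #1: 7→4→8 bottleneck 2, total now 2
augment #2: 7→6→8 bottleneck 4, total now 6
augment #3: 7→2→1→8 bottleneck 1, total now 7
augment #4: 7→3→6→8 bottleneck 11, total now 18
augment #5: 7→4→1→8 bottleneck 1, total now 19
augment #6: 7→2→4→1→8 bottleneck 15, total now 34
augment #7: 7→3→0→1→8 bottleneck 10, total now 44
augment #8: 7→3→0→4→1→8 bottleneck 4, total now 48
augment #9: 7→3→0→4→5→8 bottleneck 1, total now 49
augment #10: 7→2→3→0→4→5→8 bottleneck 1, total now 50
augment #11: 7→2→3→0→4→1→5→8 bottleneck 2, total now 52

Maximum flow value: 52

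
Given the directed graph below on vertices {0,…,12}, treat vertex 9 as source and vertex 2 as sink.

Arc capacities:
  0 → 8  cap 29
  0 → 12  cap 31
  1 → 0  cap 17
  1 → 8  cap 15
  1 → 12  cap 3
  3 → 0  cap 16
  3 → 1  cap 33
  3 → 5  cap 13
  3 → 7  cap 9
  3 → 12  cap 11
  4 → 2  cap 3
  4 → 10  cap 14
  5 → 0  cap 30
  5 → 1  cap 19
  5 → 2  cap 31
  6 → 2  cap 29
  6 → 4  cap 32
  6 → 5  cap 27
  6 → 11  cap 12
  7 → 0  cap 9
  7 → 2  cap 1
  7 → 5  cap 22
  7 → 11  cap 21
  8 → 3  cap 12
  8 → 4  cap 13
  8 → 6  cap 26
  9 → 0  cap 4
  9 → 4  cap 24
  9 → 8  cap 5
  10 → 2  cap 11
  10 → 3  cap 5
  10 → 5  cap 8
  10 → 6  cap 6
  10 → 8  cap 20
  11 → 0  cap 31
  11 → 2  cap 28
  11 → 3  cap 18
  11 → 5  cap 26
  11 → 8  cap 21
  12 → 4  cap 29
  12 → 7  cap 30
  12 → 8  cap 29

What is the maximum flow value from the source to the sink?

Maximum flow value: 26

augment #1: 9→4→2 bottleneck 3, total now 3
augment #2: 9→4→10→2 bottleneck 11, total now 14
augment #3: 9→8→6→2 bottleneck 5, total now 19
augment #4: 9→0→8→6→2 bottleneck 4, total now 23
augment #5: 9→4→10→5→2 bottleneck 3, total now 26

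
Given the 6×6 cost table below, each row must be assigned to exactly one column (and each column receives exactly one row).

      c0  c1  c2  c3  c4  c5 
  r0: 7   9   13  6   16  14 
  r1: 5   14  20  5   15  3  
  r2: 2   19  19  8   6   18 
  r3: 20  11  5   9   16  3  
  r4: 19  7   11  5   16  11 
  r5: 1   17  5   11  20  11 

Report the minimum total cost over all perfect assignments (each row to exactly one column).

optimal assignment: row0→col3 (cost 6), row1→col5 (cost 3), row2→col4 (cost 6), row3→col2 (cost 5), row4→col1 (cost 7), row5→col0 (cost 1)
total = 6 + 3 + 6 + 5 + 7 + 1 = 28

Minimum assignment cost: 28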